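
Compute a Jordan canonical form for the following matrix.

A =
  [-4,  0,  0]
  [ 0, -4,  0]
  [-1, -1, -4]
J_2(-4) ⊕ J_1(-4)

The characteristic polynomial is
  det(x·I − A) = x^3 + 12*x^2 + 48*x + 64 = (x + 4)^3

Eigenvalues and multiplicities (the geometric multiplicity of λ is n − rank(A − λI), which equals the number of Jordan blocks for λ):
  λ = -4: algebraic multiplicity = 3, geometric multiplicity = 2

Determining the block sizes for each eigenvalue:
  λ = -4: 2 blocks summing to 3 forces exactly one block of size 2 and the rest size 1 → block sizes [2, 1]

Assembling the blocks gives a Jordan form
J =
  [-4,  1,  0]
  [ 0, -4,  0]
  [ 0,  0, -4]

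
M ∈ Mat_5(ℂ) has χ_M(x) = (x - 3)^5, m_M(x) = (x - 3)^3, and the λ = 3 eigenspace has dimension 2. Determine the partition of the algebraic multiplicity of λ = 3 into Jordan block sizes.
Block sizes for λ = 3: [3, 2]

Step 1 — from the characteristic polynomial, algebraic multiplicity of λ = 3 is 5. From dim ker(M − (3)·I) = 2, there are exactly 2 Jordan blocks for λ = 3.
Step 2 — from the minimal polynomial, the factor (x − 3)^3 tells us the largest block for λ = 3 has size 3.
Step 3 — with total size 5, 2 blocks, and largest block 3, the block sizes (in nonincreasing order) are [3, 2].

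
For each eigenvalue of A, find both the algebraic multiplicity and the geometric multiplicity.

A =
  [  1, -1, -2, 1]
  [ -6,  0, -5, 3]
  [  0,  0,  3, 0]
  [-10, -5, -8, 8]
λ = 3: alg = 4, geom = 2

Step 1 — factor the characteristic polynomial to read off the algebraic multiplicities:
  χ_A(x) = (x - 3)^4

Step 2 — compute geometric multiplicities via the rank-nullity identity g(λ) = n − rank(A − λI):
  rank(A − (3)·I) = 2, so dim ker(A − (3)·I) = n − 2 = 2

Summary:
  λ = 3: algebraic multiplicity = 4, geometric multiplicity = 2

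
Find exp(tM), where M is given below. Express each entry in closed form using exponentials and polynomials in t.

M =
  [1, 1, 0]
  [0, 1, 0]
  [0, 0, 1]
e^{tM} =
  [exp(t), t*exp(t), 0]
  [0, exp(t), 0]
  [0, 0, exp(t)]

Strategy: write M = P · J · P⁻¹ where J is a Jordan canonical form, so e^{tM} = P · e^{tJ} · P⁻¹, and e^{tJ} can be computed block-by-block.

M has Jordan form
J =
  [1, 1, 0]
  [0, 1, 0]
  [0, 0, 1]
(up to reordering of blocks).

Per-block formulas:
  For a 1×1 block at λ = 1: exp(t · [1]) = [e^(1t)].
  For a 2×2 Jordan block J_2(1): exp(t · J_2(1)) = e^(1t)·(I + t·N), where N is the 2×2 nilpotent shift.

After assembling e^{tJ} and conjugating by P, we get:

e^{tM} =
  [exp(t), t*exp(t), 0]
  [0, exp(t), 0]
  [0, 0, exp(t)]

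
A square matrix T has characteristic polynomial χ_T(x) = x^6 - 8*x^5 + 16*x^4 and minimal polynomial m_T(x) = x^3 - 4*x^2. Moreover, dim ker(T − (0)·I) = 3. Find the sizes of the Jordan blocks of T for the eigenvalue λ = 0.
Block sizes for λ = 0: [2, 1, 1]

Step 1 — from the characteristic polynomial, algebraic multiplicity of λ = 0 is 4. From dim ker(T − (0)·I) = 3, there are exactly 3 Jordan blocks for λ = 0.
Step 2 — from the minimal polynomial, the factor (x − 0)^2 tells us the largest block for λ = 0 has size 2.
Step 3 — with total size 4, 3 blocks, and largest block 2, the block sizes (in nonincreasing order) are [2, 1, 1].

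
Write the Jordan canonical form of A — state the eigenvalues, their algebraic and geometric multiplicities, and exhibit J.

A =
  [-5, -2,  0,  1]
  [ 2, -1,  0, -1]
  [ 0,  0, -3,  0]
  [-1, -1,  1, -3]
J_3(-3) ⊕ J_1(-3)

The characteristic polynomial is
  det(x·I − A) = x^4 + 12*x^3 + 54*x^2 + 108*x + 81 = (x + 3)^4

Eigenvalues and multiplicities (the geometric multiplicity of λ is n − rank(A − λI), which equals the number of Jordan blocks for λ):
  λ = -3: algebraic multiplicity = 4, geometric multiplicity = 2

Determining the block sizes for each eigenvalue:
  λ = -3: with am = 4 and gm = 2, the partition is not yet determined (e.g. several partitions of 4 into 2 parts exist). Let N = A − (-3)·I. Computing rank(N^1) = 2, rank(N^2) = 1, rank(N^3) = 0; the number of blocks of size ≥ j is rank(N^{j−1}) − rank(N^j), giving [2, 1, 1]. So we have 1 block(s) of size 3, 1 block(s) of size 1 → block sizes [3, 1]

Assembling the blocks gives a Jordan form
J =
  [-3,  1,  0,  0]
  [ 0, -3,  1,  0]
  [ 0,  0, -3,  0]
  [ 0,  0,  0, -3]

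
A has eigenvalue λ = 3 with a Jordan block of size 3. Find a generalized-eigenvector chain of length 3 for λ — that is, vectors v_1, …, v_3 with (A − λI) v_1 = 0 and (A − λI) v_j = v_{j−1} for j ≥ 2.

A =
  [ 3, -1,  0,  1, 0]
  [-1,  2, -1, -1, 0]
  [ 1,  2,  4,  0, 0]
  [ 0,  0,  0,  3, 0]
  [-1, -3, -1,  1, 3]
A Jordan chain for λ = 3 of length 3:
v_1 = (1, 0, -1, 0, 2)ᵀ
v_2 = (0, -1, 1, 0, -1)ᵀ
v_3 = (1, 0, 0, 0, 0)ᵀ

Let N = A − (3)·I. We want v_3 with N^3 v_3 = 0 but N^2 v_3 ≠ 0; then v_{j-1} := N · v_j for j = 3, …, 2.

Pick v_3 = (1, 0, 0, 0, 0)ᵀ.
Then v_2 = N · v_3 = (0, -1, 1, 0, -1)ᵀ.
Then v_1 = N · v_2 = (1, 0, -1, 0, 2)ᵀ.

Sanity check: (A − (3)·I) v_1 = (0, 0, 0, 0, 0)ᵀ = 0. ✓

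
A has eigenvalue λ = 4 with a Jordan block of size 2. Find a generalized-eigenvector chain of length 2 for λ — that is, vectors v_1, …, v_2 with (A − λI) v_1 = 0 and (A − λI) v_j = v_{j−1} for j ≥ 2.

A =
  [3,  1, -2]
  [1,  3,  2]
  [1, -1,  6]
A Jordan chain for λ = 4 of length 2:
v_1 = (-1, 1, 1)ᵀ
v_2 = (1, 0, 0)ᵀ

Let N = A − (4)·I. We want v_2 with N^2 v_2 = 0 but N^1 v_2 ≠ 0; then v_{j-1} := N · v_j for j = 2, …, 2.

Pick v_2 = (1, 0, 0)ᵀ.
Then v_1 = N · v_2 = (-1, 1, 1)ᵀ.

Sanity check: (A − (4)·I) v_1 = (0, 0, 0)ᵀ = 0. ✓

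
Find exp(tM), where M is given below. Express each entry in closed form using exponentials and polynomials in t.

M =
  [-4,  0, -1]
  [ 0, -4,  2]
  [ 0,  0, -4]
e^{tM} =
  [exp(-4*t), 0, -t*exp(-4*t)]
  [0, exp(-4*t), 2*t*exp(-4*t)]
  [0, 0, exp(-4*t)]

Strategy: write M = P · J · P⁻¹ where J is a Jordan canonical form, so e^{tM} = P · e^{tJ} · P⁻¹, and e^{tJ} can be computed block-by-block.

M has Jordan form
J =
  [-4,  1,  0]
  [ 0, -4,  0]
  [ 0,  0, -4]
(up to reordering of blocks).

Per-block formulas:
  For a 2×2 Jordan block J_2(-4): exp(t · J_2(-4)) = e^(-4t)·(I + t·N), where N is the 2×2 nilpotent shift.
  For a 1×1 block at λ = -4: exp(t · [-4]) = [e^(-4t)].

After assembling e^{tJ} and conjugating by P, we get:

e^{tM} =
  [exp(-4*t), 0, -t*exp(-4*t)]
  [0, exp(-4*t), 2*t*exp(-4*t)]
  [0, 0, exp(-4*t)]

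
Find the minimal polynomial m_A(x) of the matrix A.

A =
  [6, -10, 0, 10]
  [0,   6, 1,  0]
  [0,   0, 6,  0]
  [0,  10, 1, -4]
x^3 - 8*x^2 - 12*x + 144

The characteristic polynomial is χ_A(x) = (x - 6)^3*(x + 4), so the eigenvalues are known. The minimal polynomial is
  m_A(x) = Π_λ (x − λ)^{k_λ}
where k_λ is the size of the *largest* Jordan block for λ (equivalently, the smallest k with (A − λI)^k v = 0 for every generalised eigenvector v of λ).

  λ = -4: largest Jordan block has size 1, contributing (x + 4)
  λ = 6: largest Jordan block has size 2, contributing (x − 6)^2

So m_A(x) = (x - 6)^2*(x + 4) = x^3 - 8*x^2 - 12*x + 144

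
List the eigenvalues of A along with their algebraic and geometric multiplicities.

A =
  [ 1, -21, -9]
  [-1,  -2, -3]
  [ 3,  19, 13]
λ = 4: alg = 3, geom = 1

Step 1 — factor the characteristic polynomial to read off the algebraic multiplicities:
  χ_A(x) = (x - 4)^3

Step 2 — compute geometric multiplicities via the rank-nullity identity g(λ) = n − rank(A − λI):
  rank(A − (4)·I) = 2, so dim ker(A − (4)·I) = n − 2 = 1

Summary:
  λ = 4: algebraic multiplicity = 3, geometric multiplicity = 1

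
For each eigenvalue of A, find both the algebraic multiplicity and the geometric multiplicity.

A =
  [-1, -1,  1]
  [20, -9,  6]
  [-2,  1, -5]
λ = -5: alg = 3, geom = 1

Step 1 — factor the characteristic polynomial to read off the algebraic multiplicities:
  χ_A(x) = (x + 5)^3

Step 2 — compute geometric multiplicities via the rank-nullity identity g(λ) = n − rank(A − λI):
  rank(A − (-5)·I) = 2, so dim ker(A − (-5)·I) = n − 2 = 1

Summary:
  λ = -5: algebraic multiplicity = 3, geometric multiplicity = 1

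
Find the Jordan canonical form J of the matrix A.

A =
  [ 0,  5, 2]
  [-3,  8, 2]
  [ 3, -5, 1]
J_2(3) ⊕ J_1(3)

The characteristic polynomial is
  det(x·I − A) = x^3 - 9*x^2 + 27*x - 27 = (x - 3)^3

Eigenvalues and multiplicities (the geometric multiplicity of λ is n − rank(A − λI), which equals the number of Jordan blocks for λ):
  λ = 3: algebraic multiplicity = 3, geometric multiplicity = 2

Determining the block sizes for each eigenvalue:
  λ = 3: 2 blocks summing to 3 forces exactly one block of size 2 and the rest size 1 → block sizes [2, 1]

Assembling the blocks gives a Jordan form
J =
  [3, 1, 0]
  [0, 3, 0]
  [0, 0, 3]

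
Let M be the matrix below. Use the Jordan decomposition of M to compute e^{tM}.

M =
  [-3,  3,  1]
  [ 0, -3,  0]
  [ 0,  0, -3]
e^{tM} =
  [exp(-3*t), 3*t*exp(-3*t), t*exp(-3*t)]
  [0, exp(-3*t), 0]
  [0, 0, exp(-3*t)]

Strategy: write M = P · J · P⁻¹ where J is a Jordan canonical form, so e^{tM} = P · e^{tJ} · P⁻¹, and e^{tJ} can be computed block-by-block.

M has Jordan form
J =
  [-3,  1,  0]
  [ 0, -3,  0]
  [ 0,  0, -3]
(up to reordering of blocks).

Per-block formulas:
  For a 1×1 block at λ = -3: exp(t · [-3]) = [e^(-3t)].
  For a 2×2 Jordan block J_2(-3): exp(t · J_2(-3)) = e^(-3t)·(I + t·N), where N is the 2×2 nilpotent shift.

After assembling e^{tJ} and conjugating by P, we get:

e^{tM} =
  [exp(-3*t), 3*t*exp(-3*t), t*exp(-3*t)]
  [0, exp(-3*t), 0]
  [0, 0, exp(-3*t)]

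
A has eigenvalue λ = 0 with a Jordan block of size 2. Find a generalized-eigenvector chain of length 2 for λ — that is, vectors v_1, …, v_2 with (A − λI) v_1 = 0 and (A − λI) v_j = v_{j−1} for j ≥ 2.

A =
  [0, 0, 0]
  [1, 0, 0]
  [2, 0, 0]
A Jordan chain for λ = 0 of length 2:
v_1 = (0, 1, 2)ᵀ
v_2 = (1, 0, 0)ᵀ

Let N = A − (0)·I. We want v_2 with N^2 v_2 = 0 but N^1 v_2 ≠ 0; then v_{j-1} := N · v_j for j = 2, …, 2.

Pick v_2 = (1, 0, 0)ᵀ.
Then v_1 = N · v_2 = (0, 1, 2)ᵀ.

Sanity check: (A − (0)·I) v_1 = (0, 0, 0)ᵀ = 0. ✓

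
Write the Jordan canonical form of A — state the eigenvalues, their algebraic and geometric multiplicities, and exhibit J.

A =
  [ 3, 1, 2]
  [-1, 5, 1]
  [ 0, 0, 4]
J_3(4)

The characteristic polynomial is
  det(x·I − A) = x^3 - 12*x^2 + 48*x - 64 = (x - 4)^3

Eigenvalues and multiplicities (the geometric multiplicity of λ is n − rank(A − λI), which equals the number of Jordan blocks for λ):
  λ = 4: algebraic multiplicity = 3, geometric multiplicity = 1

Determining the block sizes for each eigenvalue:
  λ = 4: one block (gm = 1), so the single block has size am = 3 → block sizes [3]

Assembling the blocks gives a Jordan form
J =
  [4, 1, 0]
  [0, 4, 1]
  [0, 0, 4]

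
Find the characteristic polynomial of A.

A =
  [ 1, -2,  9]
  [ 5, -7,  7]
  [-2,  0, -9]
x^3 + 15*x^2 + 75*x + 125

Expanding det(x·I − A) (e.g. by cofactor expansion or by noting that A is similar to its Jordan form J, which has the same characteristic polynomial as A) gives
  χ_A(x) = x^3 + 15*x^2 + 75*x + 125
which factors as (x + 5)^3. The eigenvalues (with algebraic multiplicities) are λ = -5 with multiplicity 3.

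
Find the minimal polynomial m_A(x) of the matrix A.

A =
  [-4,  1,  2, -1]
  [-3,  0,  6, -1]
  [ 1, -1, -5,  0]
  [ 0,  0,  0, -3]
x^2 + 6*x + 9

The characteristic polynomial is χ_A(x) = (x + 3)^4, so the eigenvalues are known. The minimal polynomial is
  m_A(x) = Π_λ (x − λ)^{k_λ}
where k_λ is the size of the *largest* Jordan block for λ (equivalently, the smallest k with (A − λI)^k v = 0 for every generalised eigenvector v of λ).

  λ = -3: largest Jordan block has size 2, contributing (x + 3)^2

So m_A(x) = (x + 3)^2 = x^2 + 6*x + 9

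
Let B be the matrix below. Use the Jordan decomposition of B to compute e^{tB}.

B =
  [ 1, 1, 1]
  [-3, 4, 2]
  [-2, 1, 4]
e^{tB} =
  [-t^2*exp(3*t)/2 - 2*t*exp(3*t) + exp(3*t), t*exp(3*t), t^2*exp(3*t)/2 + t*exp(3*t)]
  [-t^2*exp(3*t)/2 - 3*t*exp(3*t), t*exp(3*t) + exp(3*t), t^2*exp(3*t)/2 + 2*t*exp(3*t)]
  [-t^2*exp(3*t)/2 - 2*t*exp(3*t), t*exp(3*t), t^2*exp(3*t)/2 + t*exp(3*t) + exp(3*t)]

Strategy: write B = P · J · P⁻¹ where J is a Jordan canonical form, so e^{tB} = P · e^{tJ} · P⁻¹, and e^{tJ} can be computed block-by-block.

B has Jordan form
J =
  [3, 1, 0]
  [0, 3, 1]
  [0, 0, 3]
(up to reordering of blocks).

Per-block formulas:
  For a 3×3 Jordan block J_3(3): exp(t · J_3(3)) = e^(3t)·(I + t·N + (t^2/2)·N^2), where N is the 3×3 nilpotent shift.

After assembling e^{tJ} and conjugating by P, we get:

e^{tB} =
  [-t^2*exp(3*t)/2 - 2*t*exp(3*t) + exp(3*t), t*exp(3*t), t^2*exp(3*t)/2 + t*exp(3*t)]
  [-t^2*exp(3*t)/2 - 3*t*exp(3*t), t*exp(3*t) + exp(3*t), t^2*exp(3*t)/2 + 2*t*exp(3*t)]
  [-t^2*exp(3*t)/2 - 2*t*exp(3*t), t*exp(3*t), t^2*exp(3*t)/2 + t*exp(3*t) + exp(3*t)]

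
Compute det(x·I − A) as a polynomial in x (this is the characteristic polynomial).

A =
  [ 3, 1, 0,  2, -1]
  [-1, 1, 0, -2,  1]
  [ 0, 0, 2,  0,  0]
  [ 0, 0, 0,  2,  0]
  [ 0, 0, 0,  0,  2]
x^5 - 10*x^4 + 40*x^3 - 80*x^2 + 80*x - 32

Expanding det(x·I − A) (e.g. by cofactor expansion or by noting that A is similar to its Jordan form J, which has the same characteristic polynomial as A) gives
  χ_A(x) = x^5 - 10*x^4 + 40*x^3 - 80*x^2 + 80*x - 32
which factors as (x - 2)^5. The eigenvalues (with algebraic multiplicities) are λ = 2 with multiplicity 5.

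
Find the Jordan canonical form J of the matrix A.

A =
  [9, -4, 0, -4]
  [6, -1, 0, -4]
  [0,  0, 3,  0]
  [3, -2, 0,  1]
J_2(3) ⊕ J_1(3) ⊕ J_1(3)

The characteristic polynomial is
  det(x·I − A) = x^4 - 12*x^3 + 54*x^2 - 108*x + 81 = (x - 3)^4

Eigenvalues and multiplicities (the geometric multiplicity of λ is n − rank(A − λI), which equals the number of Jordan blocks for λ):
  λ = 3: algebraic multiplicity = 4, geometric multiplicity = 3

Determining the block sizes for each eigenvalue:
  λ = 3: 3 blocks summing to 4 forces exactly one block of size 2 and the rest size 1 → block sizes [2, 1, 1]

Assembling the blocks gives a Jordan form
J =
  [3, 1, 0, 0]
  [0, 3, 0, 0]
  [0, 0, 3, 0]
  [0, 0, 0, 3]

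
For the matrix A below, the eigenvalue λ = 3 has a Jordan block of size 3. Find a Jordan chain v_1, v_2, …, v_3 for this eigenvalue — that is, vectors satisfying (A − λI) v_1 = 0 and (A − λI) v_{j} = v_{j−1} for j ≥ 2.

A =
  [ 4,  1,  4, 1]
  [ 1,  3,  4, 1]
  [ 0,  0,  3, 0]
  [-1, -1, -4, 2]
A Jordan chain for λ = 3 of length 3:
v_1 = (1, 0, 0, -1)ᵀ
v_2 = (1, 1, 0, -1)ᵀ
v_3 = (1, 0, 0, 0)ᵀ

Let N = A − (3)·I. We want v_3 with N^3 v_3 = 0 but N^2 v_3 ≠ 0; then v_{j-1} := N · v_j for j = 3, …, 2.

Pick v_3 = (1, 0, 0, 0)ᵀ.
Then v_2 = N · v_3 = (1, 1, 0, -1)ᵀ.
Then v_1 = N · v_2 = (1, 0, 0, -1)ᵀ.

Sanity check: (A − (3)·I) v_1 = (0, 0, 0, 0)ᵀ = 0. ✓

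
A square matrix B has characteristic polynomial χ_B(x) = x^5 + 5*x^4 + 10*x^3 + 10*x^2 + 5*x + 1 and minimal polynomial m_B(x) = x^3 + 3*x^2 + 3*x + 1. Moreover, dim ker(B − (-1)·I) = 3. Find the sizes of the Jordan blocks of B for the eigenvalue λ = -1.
Block sizes for λ = -1: [3, 1, 1]

Step 1 — from the characteristic polynomial, algebraic multiplicity of λ = -1 is 5. From dim ker(B − (-1)·I) = 3, there are exactly 3 Jordan blocks for λ = -1.
Step 2 — from the minimal polynomial, the factor (x + 1)^3 tells us the largest block for λ = -1 has size 3.
Step 3 — with total size 5, 3 blocks, and largest block 3, the block sizes (in nonincreasing order) are [3, 1, 1].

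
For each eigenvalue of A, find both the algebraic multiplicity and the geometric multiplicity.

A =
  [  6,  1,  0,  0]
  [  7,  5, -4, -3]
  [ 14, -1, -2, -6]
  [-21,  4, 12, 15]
λ = 6: alg = 4, geom = 2

Step 1 — factor the characteristic polynomial to read off the algebraic multiplicities:
  χ_A(x) = (x - 6)^4

Step 2 — compute geometric multiplicities via the rank-nullity identity g(λ) = n − rank(A − λI):
  rank(A − (6)·I) = 2, so dim ker(A − (6)·I) = n − 2 = 2

Summary:
  λ = 6: algebraic multiplicity = 4, geometric multiplicity = 2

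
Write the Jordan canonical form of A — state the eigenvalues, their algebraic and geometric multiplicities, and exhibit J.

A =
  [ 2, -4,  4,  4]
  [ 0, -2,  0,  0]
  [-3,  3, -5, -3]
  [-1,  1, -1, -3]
J_2(-2) ⊕ J_1(-2) ⊕ J_1(-2)

The characteristic polynomial is
  det(x·I − A) = x^4 + 8*x^3 + 24*x^2 + 32*x + 16 = (x + 2)^4

Eigenvalues and multiplicities (the geometric multiplicity of λ is n − rank(A − λI), which equals the number of Jordan blocks for λ):
  λ = -2: algebraic multiplicity = 4, geometric multiplicity = 3

Determining the block sizes for each eigenvalue:
  λ = -2: 3 blocks summing to 4 forces exactly one block of size 2 and the rest size 1 → block sizes [2, 1, 1]

Assembling the blocks gives a Jordan form
J =
  [-2,  1,  0,  0]
  [ 0, -2,  0,  0]
  [ 0,  0, -2,  0]
  [ 0,  0,  0, -2]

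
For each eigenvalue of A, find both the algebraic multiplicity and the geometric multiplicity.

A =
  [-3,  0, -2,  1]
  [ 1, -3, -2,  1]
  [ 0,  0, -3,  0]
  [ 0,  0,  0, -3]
λ = -3: alg = 4, geom = 2

Step 1 — factor the characteristic polynomial to read off the algebraic multiplicities:
  χ_A(x) = (x + 3)^4

Step 2 — compute geometric multiplicities via the rank-nullity identity g(λ) = n − rank(A − λI):
  rank(A − (-3)·I) = 2, so dim ker(A − (-3)·I) = n − 2 = 2

Summary:
  λ = -3: algebraic multiplicity = 4, geometric multiplicity = 2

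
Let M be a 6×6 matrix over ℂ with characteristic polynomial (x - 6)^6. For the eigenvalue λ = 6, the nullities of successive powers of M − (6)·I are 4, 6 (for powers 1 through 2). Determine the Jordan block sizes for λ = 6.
Block sizes for λ = 6: [2, 2, 1, 1]

From the dimensions of kernels of powers, the number of Jordan blocks of size at least j is d_j − d_{j−1} where d_j = dim ker(N^j) (with d_0 = 0). Computing the differences gives [4, 2].
The number of blocks of size exactly k is (#blocks of size ≥ k) − (#blocks of size ≥ k + 1), so the partition is: 2 block(s) of size 1, 2 block(s) of size 2.
In nonincreasing order the block sizes are [2, 2, 1, 1].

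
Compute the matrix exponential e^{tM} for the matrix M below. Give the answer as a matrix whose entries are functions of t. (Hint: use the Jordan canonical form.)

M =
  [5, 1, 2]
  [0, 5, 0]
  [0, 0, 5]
e^{tM} =
  [exp(5*t), t*exp(5*t), 2*t*exp(5*t)]
  [0, exp(5*t), 0]
  [0, 0, exp(5*t)]

Strategy: write M = P · J · P⁻¹ where J is a Jordan canonical form, so e^{tM} = P · e^{tJ} · P⁻¹, and e^{tJ} can be computed block-by-block.

M has Jordan form
J =
  [5, 1, 0]
  [0, 5, 0]
  [0, 0, 5]
(up to reordering of blocks).

Per-block formulas:
  For a 1×1 block at λ = 5: exp(t · [5]) = [e^(5t)].
  For a 2×2 Jordan block J_2(5): exp(t · J_2(5)) = e^(5t)·(I + t·N), where N is the 2×2 nilpotent shift.

After assembling e^{tJ} and conjugating by P, we get:

e^{tM} =
  [exp(5*t), t*exp(5*t), 2*t*exp(5*t)]
  [0, exp(5*t), 0]
  [0, 0, exp(5*t)]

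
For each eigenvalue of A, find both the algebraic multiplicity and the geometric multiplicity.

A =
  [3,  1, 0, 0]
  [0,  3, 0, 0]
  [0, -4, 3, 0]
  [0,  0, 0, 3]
λ = 3: alg = 4, geom = 3

Step 1 — factor the characteristic polynomial to read off the algebraic multiplicities:
  χ_A(x) = (x - 3)^4

Step 2 — compute geometric multiplicities via the rank-nullity identity g(λ) = n − rank(A − λI):
  rank(A − (3)·I) = 1, so dim ker(A − (3)·I) = n − 1 = 3

Summary:
  λ = 3: algebraic multiplicity = 4, geometric multiplicity = 3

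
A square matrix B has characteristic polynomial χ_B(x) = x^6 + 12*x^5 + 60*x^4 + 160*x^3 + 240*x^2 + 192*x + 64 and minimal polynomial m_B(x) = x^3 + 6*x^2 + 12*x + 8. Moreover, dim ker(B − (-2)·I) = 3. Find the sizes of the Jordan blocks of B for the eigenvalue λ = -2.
Block sizes for λ = -2: [3, 2, 1]

Step 1 — from the characteristic polynomial, algebraic multiplicity of λ = -2 is 6. From dim ker(B − (-2)·I) = 3, there are exactly 3 Jordan blocks for λ = -2.
Step 2 — from the minimal polynomial, the factor (x + 2)^3 tells us the largest block for λ = -2 has size 3.
Step 3 — with total size 6, 3 blocks, and largest block 3, the block sizes (in nonincreasing order) are [3, 2, 1].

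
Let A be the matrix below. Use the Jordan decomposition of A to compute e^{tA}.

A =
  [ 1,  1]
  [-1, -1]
e^{tA} =
  [t + 1, t]
  [-t, 1 - t]

Strategy: write A = P · J · P⁻¹ where J is a Jordan canonical form, so e^{tA} = P · e^{tJ} · P⁻¹, and e^{tJ} can be computed block-by-block.

A has Jordan form
J =
  [0, 1]
  [0, 0]
(up to reordering of blocks).

Per-block formulas:
  For a 2×2 Jordan block J_2(0): exp(t · J_2(0)) = e^(0t)·(I + t·N), where N is the 2×2 nilpotent shift.

After assembling e^{tJ} and conjugating by P, we get:

e^{tA} =
  [t + 1, t]
  [-t, 1 - t]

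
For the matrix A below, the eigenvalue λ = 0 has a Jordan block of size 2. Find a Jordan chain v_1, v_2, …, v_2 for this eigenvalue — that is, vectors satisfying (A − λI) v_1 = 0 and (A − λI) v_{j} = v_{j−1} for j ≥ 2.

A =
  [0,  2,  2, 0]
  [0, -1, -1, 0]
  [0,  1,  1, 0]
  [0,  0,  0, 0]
A Jordan chain for λ = 0 of length 2:
v_1 = (2, -1, 1, 0)ᵀ
v_2 = (0, 1, 0, 0)ᵀ

Let N = A − (0)·I. We want v_2 with N^2 v_2 = 0 but N^1 v_2 ≠ 0; then v_{j-1} := N · v_j for j = 2, …, 2.

Pick v_2 = (0, 1, 0, 0)ᵀ.
Then v_1 = N · v_2 = (2, -1, 1, 0)ᵀ.

Sanity check: (A − (0)·I) v_1 = (0, 0, 0, 0)ᵀ = 0. ✓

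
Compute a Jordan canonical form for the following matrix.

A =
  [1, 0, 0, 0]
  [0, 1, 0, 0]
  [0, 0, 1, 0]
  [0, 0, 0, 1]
J_1(1) ⊕ J_1(1) ⊕ J_1(1) ⊕ J_1(1)

The characteristic polynomial is
  det(x·I − A) = x^4 - 4*x^3 + 6*x^2 - 4*x + 1 = (x - 1)^4

Eigenvalues and multiplicities (the geometric multiplicity of λ is n − rank(A − λI), which equals the number of Jordan blocks for λ):
  λ = 1: algebraic multiplicity = 4, geometric multiplicity = 4

Determining the block sizes for each eigenvalue:
  λ = 1: gm = am = 4, so every block has size 1 → block sizes [1, 1, 1, 1]

Assembling the blocks gives a Jordan form
J =
  [1, 0, 0, 0]
  [0, 1, 0, 0]
  [0, 0, 1, 0]
  [0, 0, 0, 1]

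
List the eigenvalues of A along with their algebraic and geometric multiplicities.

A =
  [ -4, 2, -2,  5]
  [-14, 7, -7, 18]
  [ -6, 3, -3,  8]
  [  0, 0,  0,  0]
λ = 0: alg = 4, geom = 2

Step 1 — factor the characteristic polynomial to read off the algebraic multiplicities:
  χ_A(x) = x^4

Step 2 — compute geometric multiplicities via the rank-nullity identity g(λ) = n − rank(A − λI):
  rank(A − (0)·I) = 2, so dim ker(A − (0)·I) = n − 2 = 2

Summary:
  λ = 0: algebraic multiplicity = 4, geometric multiplicity = 2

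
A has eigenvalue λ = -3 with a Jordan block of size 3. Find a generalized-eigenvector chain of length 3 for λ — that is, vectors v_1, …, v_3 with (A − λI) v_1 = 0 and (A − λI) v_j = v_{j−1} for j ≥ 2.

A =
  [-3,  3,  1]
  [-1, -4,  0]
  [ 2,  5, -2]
A Jordan chain for λ = -3 of length 3:
v_1 = (-1, 1, -3)ᵀ
v_2 = (0, -1, 2)ᵀ
v_3 = (1, 0, 0)ᵀ

Let N = A − (-3)·I. We want v_3 with N^3 v_3 = 0 but N^2 v_3 ≠ 0; then v_{j-1} := N · v_j for j = 3, …, 2.

Pick v_3 = (1, 0, 0)ᵀ.
Then v_2 = N · v_3 = (0, -1, 2)ᵀ.
Then v_1 = N · v_2 = (-1, 1, -3)ᵀ.

Sanity check: (A − (-3)·I) v_1 = (0, 0, 0)ᵀ = 0. ✓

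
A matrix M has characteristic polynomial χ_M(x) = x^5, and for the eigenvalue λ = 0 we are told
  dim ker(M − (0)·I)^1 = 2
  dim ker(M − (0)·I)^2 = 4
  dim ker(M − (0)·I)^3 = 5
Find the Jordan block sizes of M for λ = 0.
Block sizes for λ = 0: [3, 2]

From the dimensions of kernels of powers, the number of Jordan blocks of size at least j is d_j − d_{j−1} where d_j = dim ker(N^j) (with d_0 = 0). Computing the differences gives [2, 2, 1].
The number of blocks of size exactly k is (#blocks of size ≥ k) − (#blocks of size ≥ k + 1), so the partition is: 1 block(s) of size 2, 1 block(s) of size 3.
In nonincreasing order the block sizes are [3, 2].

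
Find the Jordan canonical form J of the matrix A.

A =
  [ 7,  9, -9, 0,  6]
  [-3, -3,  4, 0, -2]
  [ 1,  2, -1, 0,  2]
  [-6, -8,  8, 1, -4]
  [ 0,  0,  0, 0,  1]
J_3(1) ⊕ J_1(1) ⊕ J_1(1)

The characteristic polynomial is
  det(x·I − A) = x^5 - 5*x^4 + 10*x^3 - 10*x^2 + 5*x - 1 = (x - 1)^5

Eigenvalues and multiplicities (the geometric multiplicity of λ is n − rank(A − λI), which equals the number of Jordan blocks for λ):
  λ = 1: algebraic multiplicity = 5, geometric multiplicity = 3

Determining the block sizes for each eigenvalue:
  λ = 1: with am = 5 and gm = 3, the partition is not yet determined (e.g. several partitions of 5 into 3 parts exist). Let N = A − (1)·I. Computing rank(N^1) = 2, rank(N^2) = 1, rank(N^3) = 0; the number of blocks of size ≥ j is rank(N^{j−1}) − rank(N^j), giving [3, 1, 1]. So we have 1 block(s) of size 3, 2 block(s) of size 1 → block sizes [3, 1, 1]

Assembling the blocks gives a Jordan form
J =
  [1, 1, 0, 0, 0]
  [0, 1, 1, 0, 0]
  [0, 0, 1, 0, 0]
  [0, 0, 0, 1, 0]
  [0, 0, 0, 0, 1]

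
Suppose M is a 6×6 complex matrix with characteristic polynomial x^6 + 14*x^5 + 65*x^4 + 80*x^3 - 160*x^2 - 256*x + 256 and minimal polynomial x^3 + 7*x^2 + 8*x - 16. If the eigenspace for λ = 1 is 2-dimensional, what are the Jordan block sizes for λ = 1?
Block sizes for λ = 1: [1, 1]

Step 1 — from the characteristic polynomial, algebraic multiplicity of λ = 1 is 2. From dim ker(M − (1)·I) = 2, there are exactly 2 Jordan blocks for λ = 1.
Step 2 — from the minimal polynomial, the factor (x − 1) tells us the largest block for λ = 1 has size 1.
Step 3 — with total size 2, 2 blocks, and largest block 1, the block sizes (in nonincreasing order) are [1, 1].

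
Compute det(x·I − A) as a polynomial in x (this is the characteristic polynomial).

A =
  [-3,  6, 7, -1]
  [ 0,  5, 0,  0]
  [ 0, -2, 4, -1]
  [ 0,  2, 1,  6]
x^4 - 12*x^3 + 30*x^2 + 100*x - 375

Expanding det(x·I − A) (e.g. by cofactor expansion or by noting that A is similar to its Jordan form J, which has the same characteristic polynomial as A) gives
  χ_A(x) = x^4 - 12*x^3 + 30*x^2 + 100*x - 375
which factors as (x - 5)^3*(x + 3). The eigenvalues (with algebraic multiplicities) are λ = -3 with multiplicity 1, λ = 5 with multiplicity 3.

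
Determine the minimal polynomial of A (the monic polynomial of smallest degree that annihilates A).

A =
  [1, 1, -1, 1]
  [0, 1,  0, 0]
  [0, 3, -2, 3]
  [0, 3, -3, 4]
x^2 - 2*x + 1

The characteristic polynomial is χ_A(x) = (x - 1)^4, so the eigenvalues are known. The minimal polynomial is
  m_A(x) = Π_λ (x − λ)^{k_λ}
where k_λ is the size of the *largest* Jordan block for λ (equivalently, the smallest k with (A − λI)^k v = 0 for every generalised eigenvector v of λ).

  λ = 1: largest Jordan block has size 2, contributing (x − 1)^2

So m_A(x) = (x - 1)^2 = x^2 - 2*x + 1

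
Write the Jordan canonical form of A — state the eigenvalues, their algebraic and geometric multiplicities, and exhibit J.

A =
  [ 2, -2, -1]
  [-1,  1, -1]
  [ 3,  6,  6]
J_2(3) ⊕ J_1(3)

The characteristic polynomial is
  det(x·I − A) = x^3 - 9*x^2 + 27*x - 27 = (x - 3)^3

Eigenvalues and multiplicities (the geometric multiplicity of λ is n − rank(A − λI), which equals the number of Jordan blocks for λ):
  λ = 3: algebraic multiplicity = 3, geometric multiplicity = 2

Determining the block sizes for each eigenvalue:
  λ = 3: 2 blocks summing to 3 forces exactly one block of size 2 and the rest size 1 → block sizes [2, 1]

Assembling the blocks gives a Jordan form
J =
  [3, 1, 0]
  [0, 3, 0]
  [0, 0, 3]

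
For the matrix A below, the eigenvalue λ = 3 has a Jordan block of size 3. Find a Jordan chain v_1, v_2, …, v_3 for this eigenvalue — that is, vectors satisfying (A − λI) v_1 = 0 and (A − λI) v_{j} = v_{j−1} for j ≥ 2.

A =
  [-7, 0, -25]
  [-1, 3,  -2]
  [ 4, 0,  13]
A Jordan chain for λ = 3 of length 3:
v_1 = (0, 2, 0)ᵀ
v_2 = (-10, -1, 4)ᵀ
v_3 = (1, 0, 0)ᵀ

Let N = A − (3)·I. We want v_3 with N^3 v_3 = 0 but N^2 v_3 ≠ 0; then v_{j-1} := N · v_j for j = 3, …, 2.

Pick v_3 = (1, 0, 0)ᵀ.
Then v_2 = N · v_3 = (-10, -1, 4)ᵀ.
Then v_1 = N · v_2 = (0, 2, 0)ᵀ.

Sanity check: (A − (3)·I) v_1 = (0, 0, 0)ᵀ = 0. ✓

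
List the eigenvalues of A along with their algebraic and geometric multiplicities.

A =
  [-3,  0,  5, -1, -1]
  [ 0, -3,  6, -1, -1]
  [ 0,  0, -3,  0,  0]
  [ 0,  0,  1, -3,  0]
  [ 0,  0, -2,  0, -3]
λ = -3: alg = 5, geom = 3

Step 1 — factor the characteristic polynomial to read off the algebraic multiplicities:
  χ_A(x) = (x + 3)^5

Step 2 — compute geometric multiplicities via the rank-nullity identity g(λ) = n − rank(A − λI):
  rank(A − (-3)·I) = 2, so dim ker(A − (-3)·I) = n − 2 = 3

Summary:
  λ = -3: algebraic multiplicity = 5, geometric multiplicity = 3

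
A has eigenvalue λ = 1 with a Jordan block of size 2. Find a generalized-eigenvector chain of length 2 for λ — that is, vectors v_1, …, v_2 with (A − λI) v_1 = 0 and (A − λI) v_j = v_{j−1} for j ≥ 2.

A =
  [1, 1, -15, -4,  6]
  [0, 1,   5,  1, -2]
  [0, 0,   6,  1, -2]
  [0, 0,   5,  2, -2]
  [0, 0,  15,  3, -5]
A Jordan chain for λ = 1 of length 2:
v_1 = (1, 0, 0, 0, 0)ᵀ
v_2 = (0, 1, 0, 0, 0)ᵀ

Let N = A − (1)·I. We want v_2 with N^2 v_2 = 0 but N^1 v_2 ≠ 0; then v_{j-1} := N · v_j for j = 2, …, 2.

Pick v_2 = (0, 1, 0, 0, 0)ᵀ.
Then v_1 = N · v_2 = (1, 0, 0, 0, 0)ᵀ.

Sanity check: (A − (1)·I) v_1 = (0, 0, 0, 0, 0)ᵀ = 0. ✓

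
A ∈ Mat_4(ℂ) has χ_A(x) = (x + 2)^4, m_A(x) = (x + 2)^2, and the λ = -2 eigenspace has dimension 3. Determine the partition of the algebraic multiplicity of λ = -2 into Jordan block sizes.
Block sizes for λ = -2: [2, 1, 1]

Step 1 — from the characteristic polynomial, algebraic multiplicity of λ = -2 is 4. From dim ker(A − (-2)·I) = 3, there are exactly 3 Jordan blocks for λ = -2.
Step 2 — from the minimal polynomial, the factor (x + 2)^2 tells us the largest block for λ = -2 has size 2.
Step 3 — with total size 4, 3 blocks, and largest block 2, the block sizes (in nonincreasing order) are [2, 1, 1].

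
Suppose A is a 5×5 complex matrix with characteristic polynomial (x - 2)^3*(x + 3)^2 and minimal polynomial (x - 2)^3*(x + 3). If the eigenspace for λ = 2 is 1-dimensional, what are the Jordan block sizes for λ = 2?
Block sizes for λ = 2: [3]

Step 1 — from the characteristic polynomial, algebraic multiplicity of λ = 2 is 3. From dim ker(A − (2)·I) = 1, there are exactly 1 Jordan blocks for λ = 2.
Step 2 — from the minimal polynomial, the factor (x − 2)^3 tells us the largest block for λ = 2 has size 3.
Step 3 — with total size 3, 1 blocks, and largest block 3, the block sizes (in nonincreasing order) are [3].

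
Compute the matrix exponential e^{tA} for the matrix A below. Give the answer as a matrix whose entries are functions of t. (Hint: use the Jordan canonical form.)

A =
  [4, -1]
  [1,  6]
e^{tA} =
  [-t*exp(5*t) + exp(5*t), -t*exp(5*t)]
  [t*exp(5*t), t*exp(5*t) + exp(5*t)]

Strategy: write A = P · J · P⁻¹ where J is a Jordan canonical form, so e^{tA} = P · e^{tJ} · P⁻¹, and e^{tJ} can be computed block-by-block.

A has Jordan form
J =
  [5, 1]
  [0, 5]
(up to reordering of blocks).

Per-block formulas:
  For a 2×2 Jordan block J_2(5): exp(t · J_2(5)) = e^(5t)·(I + t·N), where N is the 2×2 nilpotent shift.

After assembling e^{tJ} and conjugating by P, we get:

e^{tA} =
  [-t*exp(5*t) + exp(5*t), -t*exp(5*t)]
  [t*exp(5*t), t*exp(5*t) + exp(5*t)]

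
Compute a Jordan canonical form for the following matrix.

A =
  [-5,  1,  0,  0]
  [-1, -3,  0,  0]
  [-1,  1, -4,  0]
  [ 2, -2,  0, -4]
J_2(-4) ⊕ J_1(-4) ⊕ J_1(-4)

The characteristic polynomial is
  det(x·I − A) = x^4 + 16*x^3 + 96*x^2 + 256*x + 256 = (x + 4)^4

Eigenvalues and multiplicities (the geometric multiplicity of λ is n − rank(A − λI), which equals the number of Jordan blocks for λ):
  λ = -4: algebraic multiplicity = 4, geometric multiplicity = 3

Determining the block sizes for each eigenvalue:
  λ = -4: 3 blocks summing to 4 forces exactly one block of size 2 and the rest size 1 → block sizes [2, 1, 1]

Assembling the blocks gives a Jordan form
J =
  [-4,  1,  0,  0]
  [ 0, -4,  0,  0]
  [ 0,  0, -4,  0]
  [ 0,  0,  0, -4]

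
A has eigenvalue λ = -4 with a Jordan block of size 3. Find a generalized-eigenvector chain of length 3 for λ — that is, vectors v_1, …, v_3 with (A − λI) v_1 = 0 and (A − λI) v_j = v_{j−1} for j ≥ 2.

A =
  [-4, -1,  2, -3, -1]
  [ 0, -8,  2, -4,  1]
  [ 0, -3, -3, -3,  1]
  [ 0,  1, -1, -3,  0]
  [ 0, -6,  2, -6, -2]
A Jordan chain for λ = -4 of length 3:
v_1 = (1, 0, 0, 0, 0)ᵀ
v_2 = (-1, -4, -3, 1, -6)ᵀ
v_3 = (0, 1, 0, 0, 0)ᵀ

Let N = A − (-4)·I. We want v_3 with N^3 v_3 = 0 but N^2 v_3 ≠ 0; then v_{j-1} := N · v_j for j = 3, …, 2.

Pick v_3 = (0, 1, 0, 0, 0)ᵀ.
Then v_2 = N · v_3 = (-1, -4, -3, 1, -6)ᵀ.
Then v_1 = N · v_2 = (1, 0, 0, 0, 0)ᵀ.

Sanity check: (A − (-4)·I) v_1 = (0, 0, 0, 0, 0)ᵀ = 0. ✓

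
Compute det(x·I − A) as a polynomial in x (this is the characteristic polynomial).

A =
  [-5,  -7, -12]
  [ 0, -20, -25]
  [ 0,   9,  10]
x^3 + 15*x^2 + 75*x + 125

Expanding det(x·I − A) (e.g. by cofactor expansion or by noting that A is similar to its Jordan form J, which has the same characteristic polynomial as A) gives
  χ_A(x) = x^3 + 15*x^2 + 75*x + 125
which factors as (x + 5)^3. The eigenvalues (with algebraic multiplicities) are λ = -5 with multiplicity 3.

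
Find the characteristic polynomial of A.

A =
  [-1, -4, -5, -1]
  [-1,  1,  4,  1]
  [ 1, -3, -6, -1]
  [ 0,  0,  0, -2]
x^4 + 8*x^3 + 24*x^2 + 32*x + 16

Expanding det(x·I − A) (e.g. by cofactor expansion or by noting that A is similar to its Jordan form J, which has the same characteristic polynomial as A) gives
  χ_A(x) = x^4 + 8*x^3 + 24*x^2 + 32*x + 16
which factors as (x + 2)^4. The eigenvalues (with algebraic multiplicities) are λ = -2 with multiplicity 4.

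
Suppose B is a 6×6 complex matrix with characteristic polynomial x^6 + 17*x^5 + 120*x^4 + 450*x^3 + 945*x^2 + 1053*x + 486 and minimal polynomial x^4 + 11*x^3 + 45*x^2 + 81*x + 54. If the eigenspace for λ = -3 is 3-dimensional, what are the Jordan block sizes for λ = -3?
Block sizes for λ = -3: [3, 1, 1]

Step 1 — from the characteristic polynomial, algebraic multiplicity of λ = -3 is 5. From dim ker(B − (-3)·I) = 3, there are exactly 3 Jordan blocks for λ = -3.
Step 2 — from the minimal polynomial, the factor (x + 3)^3 tells us the largest block for λ = -3 has size 3.
Step 3 — with total size 5, 3 blocks, and largest block 3, the block sizes (in nonincreasing order) are [3, 1, 1].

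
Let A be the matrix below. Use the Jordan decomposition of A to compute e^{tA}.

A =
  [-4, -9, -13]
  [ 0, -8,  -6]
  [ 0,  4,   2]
e^{tA} =
  [exp(-4*t), -t*exp(-4*t) - 4*exp(-2*t) + 4*exp(-4*t), -t*exp(-4*t) - 6*exp(-2*t) + 6*exp(-4*t)]
  [0, -2*exp(-2*t) + 3*exp(-4*t), -3*exp(-2*t) + 3*exp(-4*t)]
  [0, 2*exp(-2*t) - 2*exp(-4*t), 3*exp(-2*t) - 2*exp(-4*t)]

Strategy: write A = P · J · P⁻¹ where J is a Jordan canonical form, so e^{tA} = P · e^{tJ} · P⁻¹, and e^{tJ} can be computed block-by-block.

A has Jordan form
J =
  [-4,  1,  0]
  [ 0, -4,  0]
  [ 0,  0, -2]
(up to reordering of blocks).

Per-block formulas:
  For a 2×2 Jordan block J_2(-4): exp(t · J_2(-4)) = e^(-4t)·(I + t·N), where N is the 2×2 nilpotent shift.
  For a 1×1 block at λ = -2: exp(t · [-2]) = [e^(-2t)].

After assembling e^{tJ} and conjugating by P, we get:

e^{tA} =
  [exp(-4*t), -t*exp(-4*t) - 4*exp(-2*t) + 4*exp(-4*t), -t*exp(-4*t) - 6*exp(-2*t) + 6*exp(-4*t)]
  [0, -2*exp(-2*t) + 3*exp(-4*t), -3*exp(-2*t) + 3*exp(-4*t)]
  [0, 2*exp(-2*t) - 2*exp(-4*t), 3*exp(-2*t) - 2*exp(-4*t)]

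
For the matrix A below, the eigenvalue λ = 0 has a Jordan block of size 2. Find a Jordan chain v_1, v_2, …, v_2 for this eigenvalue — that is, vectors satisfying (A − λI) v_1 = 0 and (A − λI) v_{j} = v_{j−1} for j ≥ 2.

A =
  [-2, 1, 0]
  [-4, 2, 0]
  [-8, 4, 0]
A Jordan chain for λ = 0 of length 2:
v_1 = (-2, -4, -8)ᵀ
v_2 = (1, 0, 0)ᵀ

Let N = A − (0)·I. We want v_2 with N^2 v_2 = 0 but N^1 v_2 ≠ 0; then v_{j-1} := N · v_j for j = 2, …, 2.

Pick v_2 = (1, 0, 0)ᵀ.
Then v_1 = N · v_2 = (-2, -4, -8)ᵀ.

Sanity check: (A − (0)·I) v_1 = (0, 0, 0)ᵀ = 0. ✓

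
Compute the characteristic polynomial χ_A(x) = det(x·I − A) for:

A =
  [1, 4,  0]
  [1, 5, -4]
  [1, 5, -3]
x^3 - 3*x^2 + 3*x - 1

Expanding det(x·I − A) (e.g. by cofactor expansion or by noting that A is similar to its Jordan form J, which has the same characteristic polynomial as A) gives
  χ_A(x) = x^3 - 3*x^2 + 3*x - 1
which factors as (x - 1)^3. The eigenvalues (with algebraic multiplicities) are λ = 1 with multiplicity 3.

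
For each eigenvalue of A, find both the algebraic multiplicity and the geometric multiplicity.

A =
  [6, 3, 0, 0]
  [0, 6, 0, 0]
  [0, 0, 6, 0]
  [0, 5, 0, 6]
λ = 6: alg = 4, geom = 3

Step 1 — factor the characteristic polynomial to read off the algebraic multiplicities:
  χ_A(x) = (x - 6)^4

Step 2 — compute geometric multiplicities via the rank-nullity identity g(λ) = n − rank(A − λI):
  rank(A − (6)·I) = 1, so dim ker(A − (6)·I) = n − 1 = 3

Summary:
  λ = 6: algebraic multiplicity = 4, geometric multiplicity = 3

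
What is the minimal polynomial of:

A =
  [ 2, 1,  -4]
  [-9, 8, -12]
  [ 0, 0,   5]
x^2 - 10*x + 25

The characteristic polynomial is χ_A(x) = (x - 5)^3, so the eigenvalues are known. The minimal polynomial is
  m_A(x) = Π_λ (x − λ)^{k_λ}
where k_λ is the size of the *largest* Jordan block for λ (equivalently, the smallest k with (A − λI)^k v = 0 for every generalised eigenvector v of λ).

  λ = 5: largest Jordan block has size 2, contributing (x − 5)^2

So m_A(x) = (x - 5)^2 = x^2 - 10*x + 25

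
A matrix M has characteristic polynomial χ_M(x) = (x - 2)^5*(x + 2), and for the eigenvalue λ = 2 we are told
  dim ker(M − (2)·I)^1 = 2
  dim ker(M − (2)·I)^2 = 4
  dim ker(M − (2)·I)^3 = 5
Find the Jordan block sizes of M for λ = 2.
Block sizes for λ = 2: [3, 2]

From the dimensions of kernels of powers, the number of Jordan blocks of size at least j is d_j − d_{j−1} where d_j = dim ker(N^j) (with d_0 = 0). Computing the differences gives [2, 2, 1].
The number of blocks of size exactly k is (#blocks of size ≥ k) − (#blocks of size ≥ k + 1), so the partition is: 1 block(s) of size 2, 1 block(s) of size 3.
In nonincreasing order the block sizes are [3, 2].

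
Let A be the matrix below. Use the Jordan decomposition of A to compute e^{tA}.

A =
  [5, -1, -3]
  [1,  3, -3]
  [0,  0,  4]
e^{tA} =
  [t*exp(4*t) + exp(4*t), -t*exp(4*t), -3*t*exp(4*t)]
  [t*exp(4*t), -t*exp(4*t) + exp(4*t), -3*t*exp(4*t)]
  [0, 0, exp(4*t)]

Strategy: write A = P · J · P⁻¹ where J is a Jordan canonical form, so e^{tA} = P · e^{tJ} · P⁻¹, and e^{tJ} can be computed block-by-block.

A has Jordan form
J =
  [4, 1, 0]
  [0, 4, 0]
  [0, 0, 4]
(up to reordering of blocks).

Per-block formulas:
  For a 2×2 Jordan block J_2(4): exp(t · J_2(4)) = e^(4t)·(I + t·N), where N is the 2×2 nilpotent shift.
  For a 1×1 block at λ = 4: exp(t · [4]) = [e^(4t)].

After assembling e^{tJ} and conjugating by P, we get:

e^{tA} =
  [t*exp(4*t) + exp(4*t), -t*exp(4*t), -3*t*exp(4*t)]
  [t*exp(4*t), -t*exp(4*t) + exp(4*t), -3*t*exp(4*t)]
  [0, 0, exp(4*t)]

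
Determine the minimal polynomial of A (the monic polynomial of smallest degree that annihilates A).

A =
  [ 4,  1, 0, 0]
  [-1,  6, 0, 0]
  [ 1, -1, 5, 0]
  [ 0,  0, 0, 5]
x^2 - 10*x + 25

The characteristic polynomial is χ_A(x) = (x - 5)^4, so the eigenvalues are known. The minimal polynomial is
  m_A(x) = Π_λ (x − λ)^{k_λ}
where k_λ is the size of the *largest* Jordan block for λ (equivalently, the smallest k with (A − λI)^k v = 0 for every generalised eigenvector v of λ).

  λ = 5: largest Jordan block has size 2, contributing (x − 5)^2

So m_A(x) = (x - 5)^2 = x^2 - 10*x + 25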